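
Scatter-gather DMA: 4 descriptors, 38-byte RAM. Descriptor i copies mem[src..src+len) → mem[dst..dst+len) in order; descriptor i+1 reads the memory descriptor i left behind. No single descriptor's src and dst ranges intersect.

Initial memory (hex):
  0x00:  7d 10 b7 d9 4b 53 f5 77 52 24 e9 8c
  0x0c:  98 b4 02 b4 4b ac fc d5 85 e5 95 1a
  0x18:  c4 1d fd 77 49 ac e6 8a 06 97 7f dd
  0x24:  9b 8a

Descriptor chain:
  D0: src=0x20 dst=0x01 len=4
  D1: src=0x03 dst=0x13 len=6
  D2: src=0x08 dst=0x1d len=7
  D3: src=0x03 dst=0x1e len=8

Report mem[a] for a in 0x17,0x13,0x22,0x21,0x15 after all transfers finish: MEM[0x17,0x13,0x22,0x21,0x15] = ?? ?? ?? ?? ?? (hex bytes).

[0] 0x20->0x01 len=4 : 06 97 7f dd
[1] 0x03->0x13 len=6 : 7f dd 53 f5 77 52
[2] 0x08->0x1d len=7 : 52 24 e9 8c 98 b4 02
[3] 0x03->0x1e len=8 : 7f dd 53 f5 77 52 24 e9
query mem[0x17]=0x77, mem[0x13]=0x7f, mem[0x22]=0x77, mem[0x21]=0xf5, mem[0x15]=0x53

MEM[0x17,0x13,0x22,0x21,0x15] = 77 7f 77 f5 53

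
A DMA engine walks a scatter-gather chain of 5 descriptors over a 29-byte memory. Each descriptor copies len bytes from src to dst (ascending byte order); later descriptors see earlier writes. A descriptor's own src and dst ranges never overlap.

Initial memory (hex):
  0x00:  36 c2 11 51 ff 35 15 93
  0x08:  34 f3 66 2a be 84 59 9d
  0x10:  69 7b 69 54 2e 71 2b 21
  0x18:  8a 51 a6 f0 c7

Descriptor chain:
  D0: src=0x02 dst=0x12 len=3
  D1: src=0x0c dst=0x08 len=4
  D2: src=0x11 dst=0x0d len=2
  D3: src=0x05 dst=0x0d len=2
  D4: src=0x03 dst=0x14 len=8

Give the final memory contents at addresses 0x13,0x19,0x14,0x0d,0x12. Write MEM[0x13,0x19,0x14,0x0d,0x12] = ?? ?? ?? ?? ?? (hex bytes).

MEM[0x13,0x19,0x14,0x0d,0x12] = 51 be 51 35 11

#0 dst[0x12+3] := {0x11,0x51,0xff}
#1 dst[0x08+4] := {0xbe,0x84,0x59,0x9d}
#2 dst[0x0d+2] := {0x7b,0x11}
#3 dst[0x0d+2] := {0x35,0x15}
#4 dst[0x14+8] := {0x51,0xff,0x35,0x15,0x93,0xbe,0x84,0x59}
query mem[0x13]=0x51, mem[0x19]=0xbe, mem[0x14]=0x51, mem[0x0d]=0x35, mem[0x12]=0x11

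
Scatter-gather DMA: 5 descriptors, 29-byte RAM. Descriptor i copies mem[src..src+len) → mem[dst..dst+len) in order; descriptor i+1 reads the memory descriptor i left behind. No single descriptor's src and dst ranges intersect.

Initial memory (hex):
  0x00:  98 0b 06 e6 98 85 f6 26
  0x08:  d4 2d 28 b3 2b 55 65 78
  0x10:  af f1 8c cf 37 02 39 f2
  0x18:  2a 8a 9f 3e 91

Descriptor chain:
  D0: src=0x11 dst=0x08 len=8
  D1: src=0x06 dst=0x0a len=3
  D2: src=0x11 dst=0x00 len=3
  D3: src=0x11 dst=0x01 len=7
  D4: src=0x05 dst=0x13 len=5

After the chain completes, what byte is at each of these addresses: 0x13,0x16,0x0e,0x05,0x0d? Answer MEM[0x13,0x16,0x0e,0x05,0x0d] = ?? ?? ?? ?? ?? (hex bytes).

[0] 0x11->0x08 len=8 : f1 8c cf 37 02 39 f2 2a
[1] 0x06->0x0a len=3 : f6 26 f1
[2] 0x11->0x00 len=3 : f1 8c cf
[3] 0x11->0x01 len=7 : f1 8c cf 37 02 39 f2
[4] 0x05->0x13 len=5 : 02 39 f2 f1 8c
query mem[0x13]=0x02, mem[0x16]=0xf1, mem[0x0e]=0xf2, mem[0x05]=0x02, mem[0x0d]=0x39

MEM[0x13,0x16,0x0e,0x05,0x0d] = 02 f1 f2 02 39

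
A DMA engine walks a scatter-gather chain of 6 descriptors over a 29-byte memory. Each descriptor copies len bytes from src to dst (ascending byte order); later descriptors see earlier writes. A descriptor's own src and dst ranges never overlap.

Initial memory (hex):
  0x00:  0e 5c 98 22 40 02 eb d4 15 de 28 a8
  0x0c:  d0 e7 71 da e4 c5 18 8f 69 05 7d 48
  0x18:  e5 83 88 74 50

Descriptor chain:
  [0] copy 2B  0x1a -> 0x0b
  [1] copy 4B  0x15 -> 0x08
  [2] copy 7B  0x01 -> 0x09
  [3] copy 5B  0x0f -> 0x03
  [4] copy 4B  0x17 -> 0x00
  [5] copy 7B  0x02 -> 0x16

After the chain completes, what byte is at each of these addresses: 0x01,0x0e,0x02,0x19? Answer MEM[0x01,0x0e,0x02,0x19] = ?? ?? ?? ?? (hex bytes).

#0 dst[0x0b+2] := {0x88,0x74}
#1 dst[0x08+4] := {0x05,0x7d,0x48,0xe5}
#2 dst[0x09+7] := {0x5c,0x98,0x22,0x40,0x02,0xeb,0xd4}
#3 dst[0x03+5] := {0xd4,0xe4,0xc5,0x18,0x8f}
#4 dst[0x00+4] := {0x48,0xe5,0x83,0x88}
#5 dst[0x16+7] := {0x83,0x88,0xe4,0xc5,0x18,0x8f,0x05}
query mem[0x01]=0xe5, mem[0x0e]=0xeb, mem[0x02]=0x83, mem[0x19]=0xc5

MEM[0x01,0x0e,0x02,0x19] = e5 eb 83 c5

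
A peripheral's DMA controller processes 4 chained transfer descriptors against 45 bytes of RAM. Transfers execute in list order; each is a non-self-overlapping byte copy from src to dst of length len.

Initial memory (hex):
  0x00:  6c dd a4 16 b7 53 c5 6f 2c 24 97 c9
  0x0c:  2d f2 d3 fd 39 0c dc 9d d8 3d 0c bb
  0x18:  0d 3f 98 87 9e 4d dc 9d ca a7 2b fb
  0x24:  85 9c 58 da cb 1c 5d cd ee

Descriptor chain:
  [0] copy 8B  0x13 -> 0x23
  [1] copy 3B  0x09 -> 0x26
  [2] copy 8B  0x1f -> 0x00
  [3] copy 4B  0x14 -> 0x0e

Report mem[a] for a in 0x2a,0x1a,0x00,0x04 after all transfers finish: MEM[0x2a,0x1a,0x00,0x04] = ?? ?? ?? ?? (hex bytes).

D0: mem[0x23..0x2a] <- [9d d8 3d 0c bb 0d 3f 98]
D1: mem[0x26..0x28] <- [24 97 c9]
D2: mem[0x00..0x07] <- [9d ca a7 2b 9d d8 3d 24]
D3: mem[0x0e..0x11] <- [d8 3d 0c bb]
query mem[0x2a]=0x98, mem[0x1a]=0x98, mem[0x00]=0x9d, mem[0x04]=0x9d

MEM[0x2a,0x1a,0x00,0x04] = 98 98 9d 9d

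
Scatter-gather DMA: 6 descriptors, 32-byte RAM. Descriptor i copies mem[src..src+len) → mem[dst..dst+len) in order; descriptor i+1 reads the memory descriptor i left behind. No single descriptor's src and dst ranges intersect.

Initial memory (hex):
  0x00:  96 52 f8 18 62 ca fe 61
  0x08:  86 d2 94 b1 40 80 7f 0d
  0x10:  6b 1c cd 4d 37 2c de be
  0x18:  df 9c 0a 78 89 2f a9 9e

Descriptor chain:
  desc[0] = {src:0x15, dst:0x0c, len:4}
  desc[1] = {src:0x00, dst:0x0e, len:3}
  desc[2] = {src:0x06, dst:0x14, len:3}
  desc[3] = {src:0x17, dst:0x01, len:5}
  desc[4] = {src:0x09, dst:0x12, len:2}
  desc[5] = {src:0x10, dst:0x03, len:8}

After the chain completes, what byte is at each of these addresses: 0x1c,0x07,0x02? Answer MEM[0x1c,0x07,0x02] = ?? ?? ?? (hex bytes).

[0] 0x15->0x0c len=4 : 2c de be df
[1] 0x00->0x0e len=3 : 96 52 f8
[2] 0x06->0x14 len=3 : fe 61 86
[3] 0x17->0x01 len=5 : be df 9c 0a 78
[4] 0x09->0x12 len=2 : d2 94
[5] 0x10->0x03 len=8 : f8 1c d2 94 fe 61 86 be
query mem[0x1c]=0x89, mem[0x07]=0xfe, mem[0x02]=0xdf

MEM[0x1c,0x07,0x02] = 89 fe df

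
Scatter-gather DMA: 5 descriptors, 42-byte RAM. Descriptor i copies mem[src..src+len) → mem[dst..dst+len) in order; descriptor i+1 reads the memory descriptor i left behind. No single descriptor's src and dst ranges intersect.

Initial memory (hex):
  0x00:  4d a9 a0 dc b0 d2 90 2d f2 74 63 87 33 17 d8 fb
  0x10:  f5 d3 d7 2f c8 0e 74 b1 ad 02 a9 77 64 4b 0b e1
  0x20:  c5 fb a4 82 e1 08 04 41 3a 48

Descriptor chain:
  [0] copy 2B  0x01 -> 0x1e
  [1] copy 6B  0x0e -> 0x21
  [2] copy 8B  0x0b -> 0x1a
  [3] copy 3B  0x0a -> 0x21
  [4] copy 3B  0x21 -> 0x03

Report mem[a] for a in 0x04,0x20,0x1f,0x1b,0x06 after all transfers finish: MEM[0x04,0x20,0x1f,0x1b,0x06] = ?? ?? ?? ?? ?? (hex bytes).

D0: mem[0x1e..0x1f] <- [a9 a0]
D1: mem[0x21..0x26] <- [d8 fb f5 d3 d7 2f]
D2: mem[0x1a..0x21] <- [87 33 17 d8 fb f5 d3 d7]
D3: mem[0x21..0x23] <- [63 87 33]
D4: mem[0x03..0x05] <- [63 87 33]
query mem[0x04]=0x87, mem[0x20]=0xd3, mem[0x1f]=0xf5, mem[0x1b]=0x33, mem[0x06]=0x90

MEM[0x04,0x20,0x1f,0x1b,0x06] = 87 d3 f5 33 90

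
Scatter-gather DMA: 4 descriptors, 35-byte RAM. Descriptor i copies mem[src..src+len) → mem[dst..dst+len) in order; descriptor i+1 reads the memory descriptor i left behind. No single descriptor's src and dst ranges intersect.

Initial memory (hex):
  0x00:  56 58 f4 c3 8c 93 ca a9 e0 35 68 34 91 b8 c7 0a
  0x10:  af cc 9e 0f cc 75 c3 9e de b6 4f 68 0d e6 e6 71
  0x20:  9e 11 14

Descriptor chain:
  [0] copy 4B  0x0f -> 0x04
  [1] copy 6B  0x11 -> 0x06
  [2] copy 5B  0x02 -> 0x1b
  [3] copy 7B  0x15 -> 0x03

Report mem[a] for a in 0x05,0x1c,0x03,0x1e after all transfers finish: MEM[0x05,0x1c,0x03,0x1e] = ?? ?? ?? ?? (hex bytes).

#0 dst[0x04+4] := {0x0a,0xaf,0xcc,0x9e}
#1 dst[0x06+6] := {0xcc,0x9e,0x0f,0xcc,0x75,0xc3}
#2 dst[0x1b+5] := {0xf4,0xc3,0x0a,0xaf,0xcc}
#3 dst[0x03+7] := {0x75,0xc3,0x9e,0xde,0xb6,0x4f,0xf4}
query mem[0x05]=0x9e, mem[0x1c]=0xc3, mem[0x03]=0x75, mem[0x1e]=0xaf

MEM[0x05,0x1c,0x03,0x1e] = 9e c3 75 af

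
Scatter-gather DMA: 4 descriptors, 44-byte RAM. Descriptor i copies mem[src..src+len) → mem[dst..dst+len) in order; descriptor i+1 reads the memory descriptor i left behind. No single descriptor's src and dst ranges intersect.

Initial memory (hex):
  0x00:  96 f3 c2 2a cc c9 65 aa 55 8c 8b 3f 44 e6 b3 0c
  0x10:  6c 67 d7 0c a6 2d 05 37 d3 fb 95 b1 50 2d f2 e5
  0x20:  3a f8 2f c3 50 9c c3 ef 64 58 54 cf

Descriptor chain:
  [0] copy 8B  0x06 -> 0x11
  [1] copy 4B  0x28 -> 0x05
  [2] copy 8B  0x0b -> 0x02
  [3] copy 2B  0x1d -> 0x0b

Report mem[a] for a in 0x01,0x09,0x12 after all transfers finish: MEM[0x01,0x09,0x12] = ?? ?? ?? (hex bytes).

MEM[0x01,0x09,0x12] = f3 aa aa

[0] 0x06->0x11 len=8 : 65 aa 55 8c 8b 3f 44 e6
[1] 0x28->0x05 len=4 : 64 58 54 cf
[2] 0x0b->0x02 len=8 : 3f 44 e6 b3 0c 6c 65 aa
[3] 0x1d->0x0b len=2 : 2d f2
query mem[0x01]=0xf3, mem[0x09]=0xaa, mem[0x12]=0xaa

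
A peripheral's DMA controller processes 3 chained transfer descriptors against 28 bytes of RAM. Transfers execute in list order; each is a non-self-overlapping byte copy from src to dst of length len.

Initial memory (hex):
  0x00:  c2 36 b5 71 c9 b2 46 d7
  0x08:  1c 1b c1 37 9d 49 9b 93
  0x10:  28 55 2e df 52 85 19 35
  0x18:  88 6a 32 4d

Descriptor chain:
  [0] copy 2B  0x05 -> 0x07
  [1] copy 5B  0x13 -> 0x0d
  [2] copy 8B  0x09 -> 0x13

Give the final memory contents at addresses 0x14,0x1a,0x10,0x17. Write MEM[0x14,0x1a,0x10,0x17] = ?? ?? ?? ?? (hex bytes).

  after D0: wrote 2B at 0x07 = b246
  after D1: wrote 5B at 0x0d = df52851935
  after D2: wrote 8B at 0x13 = 1bc1379ddf528519
query mem[0x14]=0xc1, mem[0x1a]=0x19, mem[0x10]=0x19, mem[0x17]=0xdf

MEM[0x14,0x1a,0x10,0x17] = c1 19 19 df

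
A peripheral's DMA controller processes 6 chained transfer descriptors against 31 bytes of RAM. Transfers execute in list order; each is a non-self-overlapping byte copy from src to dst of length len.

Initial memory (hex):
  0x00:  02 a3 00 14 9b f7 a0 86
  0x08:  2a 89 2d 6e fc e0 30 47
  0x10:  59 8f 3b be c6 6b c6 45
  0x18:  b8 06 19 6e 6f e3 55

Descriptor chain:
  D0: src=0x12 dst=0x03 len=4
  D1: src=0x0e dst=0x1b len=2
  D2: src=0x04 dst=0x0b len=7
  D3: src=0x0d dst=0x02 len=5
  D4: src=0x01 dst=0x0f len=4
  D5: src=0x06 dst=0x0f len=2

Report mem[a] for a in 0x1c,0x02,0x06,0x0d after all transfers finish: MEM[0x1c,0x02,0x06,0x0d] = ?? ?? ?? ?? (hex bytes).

D0: mem[0x03..0x06] <- [3b be c6 6b]
D1: mem[0x1b..0x1c] <- [30 47]
D2: mem[0x0b..0x11] <- [be c6 6b 86 2a 89 2d]
D3: mem[0x02..0x06] <- [6b 86 2a 89 2d]
D4: mem[0x0f..0x12] <- [a3 6b 86 2a]
D5: mem[0x0f..0x10] <- [2d 86]
query mem[0x1c]=0x47, mem[0x02]=0x6b, mem[0x06]=0x2d, mem[0x0d]=0x6b

MEM[0x1c,0x02,0x06,0x0d] = 47 6b 2d 6b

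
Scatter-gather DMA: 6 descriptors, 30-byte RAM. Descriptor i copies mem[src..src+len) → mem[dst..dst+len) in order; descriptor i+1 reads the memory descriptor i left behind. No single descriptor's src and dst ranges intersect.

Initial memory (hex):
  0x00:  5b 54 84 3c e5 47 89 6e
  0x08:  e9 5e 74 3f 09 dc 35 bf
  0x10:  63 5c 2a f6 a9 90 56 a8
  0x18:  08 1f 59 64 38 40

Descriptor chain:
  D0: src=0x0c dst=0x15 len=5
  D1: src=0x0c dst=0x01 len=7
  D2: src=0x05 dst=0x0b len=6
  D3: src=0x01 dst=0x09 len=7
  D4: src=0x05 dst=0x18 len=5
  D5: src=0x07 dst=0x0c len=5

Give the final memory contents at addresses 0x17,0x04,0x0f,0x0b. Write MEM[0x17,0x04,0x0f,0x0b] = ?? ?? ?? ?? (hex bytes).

MEM[0x17,0x04,0x0f,0x0b] = 35 bf dc 35

D0: mem[0x15..0x19] <- [09 dc 35 bf 63]
D1: mem[0x01..0x07] <- [09 dc 35 bf 63 5c 2a]
D2: mem[0x0b..0x10] <- [63 5c 2a e9 5e 74]
D3: mem[0x09..0x0f] <- [09 dc 35 bf 63 5c 2a]
D4: mem[0x18..0x1c] <- [63 5c 2a e9 09]
D5: mem[0x0c..0x10] <- [2a e9 09 dc 35]
query mem[0x17]=0x35, mem[0x04]=0xbf, mem[0x0f]=0xdc, mem[0x0b]=0x35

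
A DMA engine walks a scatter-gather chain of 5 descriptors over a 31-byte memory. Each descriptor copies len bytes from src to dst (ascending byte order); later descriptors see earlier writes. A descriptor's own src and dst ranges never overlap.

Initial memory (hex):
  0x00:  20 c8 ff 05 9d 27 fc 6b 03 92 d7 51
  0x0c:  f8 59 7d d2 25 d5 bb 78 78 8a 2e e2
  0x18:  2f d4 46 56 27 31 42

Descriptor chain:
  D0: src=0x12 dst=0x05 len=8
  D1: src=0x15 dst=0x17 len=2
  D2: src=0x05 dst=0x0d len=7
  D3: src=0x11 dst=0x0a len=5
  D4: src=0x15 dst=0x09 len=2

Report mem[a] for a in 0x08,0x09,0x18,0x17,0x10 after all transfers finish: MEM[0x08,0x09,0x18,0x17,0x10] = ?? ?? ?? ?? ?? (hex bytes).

MEM[0x08,0x09,0x18,0x17,0x10] = 8a 8a 2e 8a 8a

D0: mem[0x05..0x0c] <- [bb 78 78 8a 2e e2 2f d4]
D1: mem[0x17..0x18] <- [8a 2e]
D2: mem[0x0d..0x13] <- [bb 78 78 8a 2e e2 2f]
D3: mem[0x0a..0x0e] <- [2e e2 2f 78 8a]
D4: mem[0x09..0x0a] <- [8a 2e]
query mem[0x08]=0x8a, mem[0x09]=0x8a, mem[0x18]=0x2e, mem[0x17]=0x8a, mem[0x10]=0x8a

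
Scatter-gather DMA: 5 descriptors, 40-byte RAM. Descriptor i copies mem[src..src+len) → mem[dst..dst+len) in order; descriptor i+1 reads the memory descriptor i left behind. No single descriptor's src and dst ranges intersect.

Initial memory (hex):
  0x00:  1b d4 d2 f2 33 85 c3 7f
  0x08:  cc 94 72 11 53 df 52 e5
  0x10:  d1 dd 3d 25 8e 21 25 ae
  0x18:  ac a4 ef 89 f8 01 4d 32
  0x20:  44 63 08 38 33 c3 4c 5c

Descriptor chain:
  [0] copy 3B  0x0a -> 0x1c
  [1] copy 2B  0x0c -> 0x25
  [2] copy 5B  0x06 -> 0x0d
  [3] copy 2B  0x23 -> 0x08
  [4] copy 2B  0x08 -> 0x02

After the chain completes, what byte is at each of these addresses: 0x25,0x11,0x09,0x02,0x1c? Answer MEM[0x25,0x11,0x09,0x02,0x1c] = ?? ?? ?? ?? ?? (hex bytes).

MEM[0x25,0x11,0x09,0x02,0x1c] = 53 72 33 38 72

  after D0: wrote 3B at 0x1c = 721153
  after D1: wrote 2B at 0x25 = 53df
  after D2: wrote 5B at 0x0d = c37fcc9472
  after D3: wrote 2B at 0x08 = 3833
  after D4: wrote 2B at 0x02 = 3833
query mem[0x25]=0x53, mem[0x11]=0x72, mem[0x09]=0x33, mem[0x02]=0x38, mem[0x1c]=0x72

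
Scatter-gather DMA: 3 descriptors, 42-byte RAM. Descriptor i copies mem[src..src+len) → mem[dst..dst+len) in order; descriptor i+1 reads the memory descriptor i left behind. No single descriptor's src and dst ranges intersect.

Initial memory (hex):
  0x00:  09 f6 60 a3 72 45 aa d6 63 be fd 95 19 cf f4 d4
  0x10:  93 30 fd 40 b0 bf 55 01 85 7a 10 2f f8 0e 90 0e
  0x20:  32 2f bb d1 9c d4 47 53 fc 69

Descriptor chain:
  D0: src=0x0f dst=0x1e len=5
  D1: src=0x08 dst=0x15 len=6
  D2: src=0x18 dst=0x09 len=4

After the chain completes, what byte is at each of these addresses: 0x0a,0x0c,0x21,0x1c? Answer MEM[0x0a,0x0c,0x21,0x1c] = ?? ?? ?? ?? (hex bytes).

#0 dst[0x1e+5] := {0xd4,0x93,0x30,0xfd,0x40}
#1 dst[0x15+6] := {0x63,0xbe,0xfd,0x95,0x19,0xcf}
#2 dst[0x09+4] := {0x95,0x19,0xcf,0x2f}
query mem[0x0a]=0x19, mem[0x0c]=0x2f, mem[0x21]=0xfd, mem[0x1c]=0xf8

MEM[0x0a,0x0c,0x21,0x1c] = 19 2f fd f8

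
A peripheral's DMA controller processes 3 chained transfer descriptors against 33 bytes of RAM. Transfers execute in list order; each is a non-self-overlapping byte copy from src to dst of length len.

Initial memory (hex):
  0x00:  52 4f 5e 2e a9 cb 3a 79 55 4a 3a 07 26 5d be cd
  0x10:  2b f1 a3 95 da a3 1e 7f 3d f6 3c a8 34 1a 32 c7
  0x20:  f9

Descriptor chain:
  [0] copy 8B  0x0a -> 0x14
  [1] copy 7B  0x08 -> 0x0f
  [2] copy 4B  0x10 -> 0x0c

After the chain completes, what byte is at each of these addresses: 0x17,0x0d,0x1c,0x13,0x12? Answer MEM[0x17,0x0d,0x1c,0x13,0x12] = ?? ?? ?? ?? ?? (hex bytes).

MEM[0x17,0x0d,0x1c,0x13,0x12] = 5d 3a 34 26 07

[0] 0x0a->0x14 len=8 : 3a 07 26 5d be cd 2b f1
[1] 0x08->0x0f len=7 : 55 4a 3a 07 26 5d be
[2] 0x10->0x0c len=4 : 4a 3a 07 26
query mem[0x17]=0x5d, mem[0x0d]=0x3a, mem[0x1c]=0x34, mem[0x13]=0x26, mem[0x12]=0x07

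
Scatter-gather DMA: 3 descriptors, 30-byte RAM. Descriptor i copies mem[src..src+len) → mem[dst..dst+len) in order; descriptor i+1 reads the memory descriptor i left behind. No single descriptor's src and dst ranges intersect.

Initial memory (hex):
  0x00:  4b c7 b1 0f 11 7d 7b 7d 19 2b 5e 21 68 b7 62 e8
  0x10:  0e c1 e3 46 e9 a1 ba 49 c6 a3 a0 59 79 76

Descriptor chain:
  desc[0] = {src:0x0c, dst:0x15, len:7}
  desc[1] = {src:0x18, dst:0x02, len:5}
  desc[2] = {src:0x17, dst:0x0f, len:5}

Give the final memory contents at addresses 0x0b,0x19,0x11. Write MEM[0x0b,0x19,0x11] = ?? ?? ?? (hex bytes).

[0] 0x0c->0x15 len=7 : 68 b7 62 e8 0e c1 e3
[1] 0x18->0x02 len=5 : e8 0e c1 e3 79
[2] 0x17->0x0f len=5 : 62 e8 0e c1 e3
query mem[0x0b]=0x21, mem[0x19]=0x0e, mem[0x11]=0x0e

MEM[0x0b,0x19,0x11] = 21 0e 0e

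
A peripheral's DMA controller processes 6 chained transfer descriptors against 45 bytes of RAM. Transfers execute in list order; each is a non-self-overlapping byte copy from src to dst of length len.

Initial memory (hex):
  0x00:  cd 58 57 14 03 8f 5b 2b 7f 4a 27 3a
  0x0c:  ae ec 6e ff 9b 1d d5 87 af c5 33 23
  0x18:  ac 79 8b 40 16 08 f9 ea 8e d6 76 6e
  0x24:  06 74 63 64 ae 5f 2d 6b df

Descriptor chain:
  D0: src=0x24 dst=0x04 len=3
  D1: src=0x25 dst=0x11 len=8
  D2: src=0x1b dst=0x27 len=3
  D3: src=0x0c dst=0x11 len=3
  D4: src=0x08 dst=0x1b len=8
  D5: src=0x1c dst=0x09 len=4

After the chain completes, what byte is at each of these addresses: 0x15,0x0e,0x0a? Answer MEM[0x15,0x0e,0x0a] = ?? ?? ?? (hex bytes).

MEM[0x15,0x0e,0x0a] = 5f 6e 27

#0 dst[0x04+3] := {0x06,0x74,0x63}
#1 dst[0x11+8] := {0x74,0x63,0x64,0xae,0x5f,0x2d,0x6b,0xdf}
#2 dst[0x27+3] := {0x40,0x16,0x08}
#3 dst[0x11+3] := {0xae,0xec,0x6e}
#4 dst[0x1b+8] := {0x7f,0x4a,0x27,0x3a,0xae,0xec,0x6e,0xff}
#5 dst[0x09+4] := {0x4a,0x27,0x3a,0xae}
query mem[0x15]=0x5f, mem[0x0e]=0x6e, mem[0x0a]=0x27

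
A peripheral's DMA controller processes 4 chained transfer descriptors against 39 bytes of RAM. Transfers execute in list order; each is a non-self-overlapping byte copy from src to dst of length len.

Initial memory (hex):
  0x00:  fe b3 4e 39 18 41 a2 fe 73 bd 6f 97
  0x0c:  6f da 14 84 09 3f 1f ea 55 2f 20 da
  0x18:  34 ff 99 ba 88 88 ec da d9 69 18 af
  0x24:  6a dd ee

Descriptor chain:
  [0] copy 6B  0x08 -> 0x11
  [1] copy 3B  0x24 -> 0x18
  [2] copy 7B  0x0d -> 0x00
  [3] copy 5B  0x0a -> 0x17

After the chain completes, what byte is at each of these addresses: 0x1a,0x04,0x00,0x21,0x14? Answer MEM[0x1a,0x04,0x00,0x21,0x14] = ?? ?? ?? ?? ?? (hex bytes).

MEM[0x1a,0x04,0x00,0x21,0x14] = da 73 da 69 97

#0 dst[0x11+6] := {0x73,0xbd,0x6f,0x97,0x6f,0xda}
#1 dst[0x18+3] := {0x6a,0xdd,0xee}
#2 dst[0x00+7] := {0xda,0x14,0x84,0x09,0x73,0xbd,0x6f}
#3 dst[0x17+5] := {0x6f,0x97,0x6f,0xda,0x14}
query mem[0x1a]=0xda, mem[0x04]=0x73, mem[0x00]=0xda, mem[0x21]=0x69, mem[0x14]=0x97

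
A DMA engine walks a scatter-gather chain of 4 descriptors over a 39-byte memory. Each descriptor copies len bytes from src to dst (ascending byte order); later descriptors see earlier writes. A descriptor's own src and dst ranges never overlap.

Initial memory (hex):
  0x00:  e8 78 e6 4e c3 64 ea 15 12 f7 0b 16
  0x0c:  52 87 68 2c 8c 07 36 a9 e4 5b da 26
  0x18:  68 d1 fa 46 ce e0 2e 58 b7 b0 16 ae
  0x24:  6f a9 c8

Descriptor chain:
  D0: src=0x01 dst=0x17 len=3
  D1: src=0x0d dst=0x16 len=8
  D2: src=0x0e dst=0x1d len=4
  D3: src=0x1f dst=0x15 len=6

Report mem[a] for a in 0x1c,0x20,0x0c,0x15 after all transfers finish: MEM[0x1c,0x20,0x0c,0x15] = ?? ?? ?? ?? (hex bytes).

MEM[0x1c,0x20,0x0c,0x15] = a9 07 52 8c

#0 dst[0x17+3] := {0x78,0xe6,0x4e}
#1 dst[0x16+8] := {0x87,0x68,0x2c,0x8c,0x07,0x36,0xa9,0xe4}
#2 dst[0x1d+4] := {0x68,0x2c,0x8c,0x07}
#3 dst[0x15+6] := {0x8c,0x07,0xb0,0x16,0xae,0x6f}
query mem[0x1c]=0xa9, mem[0x20]=0x07, mem[0x0c]=0x52, mem[0x15]=0x8c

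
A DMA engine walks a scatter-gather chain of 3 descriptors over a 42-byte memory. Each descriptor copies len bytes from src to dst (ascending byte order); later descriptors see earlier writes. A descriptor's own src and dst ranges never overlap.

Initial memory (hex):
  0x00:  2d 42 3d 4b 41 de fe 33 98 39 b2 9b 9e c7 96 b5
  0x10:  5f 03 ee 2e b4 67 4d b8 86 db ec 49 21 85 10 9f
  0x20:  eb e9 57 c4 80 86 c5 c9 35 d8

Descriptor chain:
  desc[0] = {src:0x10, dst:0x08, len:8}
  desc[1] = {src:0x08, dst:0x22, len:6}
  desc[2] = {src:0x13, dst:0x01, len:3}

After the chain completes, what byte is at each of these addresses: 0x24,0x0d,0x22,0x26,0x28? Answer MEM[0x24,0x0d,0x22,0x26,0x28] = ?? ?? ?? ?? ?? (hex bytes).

MEM[0x24,0x0d,0x22,0x26,0x28] = ee 67 5f b4 35

[0] 0x10->0x08 len=8 : 5f 03 ee 2e b4 67 4d b8
[1] 0x08->0x22 len=6 : 5f 03 ee 2e b4 67
[2] 0x13->0x01 len=3 : 2e b4 67
query mem[0x24]=0xee, mem[0x0d]=0x67, mem[0x22]=0x5f, mem[0x26]=0xb4, mem[0x28]=0x35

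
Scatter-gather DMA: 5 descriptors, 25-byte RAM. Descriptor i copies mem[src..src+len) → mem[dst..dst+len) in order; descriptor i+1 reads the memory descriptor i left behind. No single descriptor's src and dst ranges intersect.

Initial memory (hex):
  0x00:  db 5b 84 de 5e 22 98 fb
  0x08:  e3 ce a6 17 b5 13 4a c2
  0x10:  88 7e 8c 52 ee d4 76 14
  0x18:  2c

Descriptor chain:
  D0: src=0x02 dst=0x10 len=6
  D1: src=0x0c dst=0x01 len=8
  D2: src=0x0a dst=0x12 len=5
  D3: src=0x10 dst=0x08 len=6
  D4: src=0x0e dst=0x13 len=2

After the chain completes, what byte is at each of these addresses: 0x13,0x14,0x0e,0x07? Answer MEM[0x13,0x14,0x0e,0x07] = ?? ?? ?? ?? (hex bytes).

MEM[0x13,0x14,0x0e,0x07] = 4a c2 4a 5e

[0] 0x02->0x10 len=6 : 84 de 5e 22 98 fb
[1] 0x0c->0x01 len=8 : b5 13 4a c2 84 de 5e 22
[2] 0x0a->0x12 len=5 : a6 17 b5 13 4a
[3] 0x10->0x08 len=6 : 84 de a6 17 b5 13
[4] 0x0e->0x13 len=2 : 4a c2
query mem[0x13]=0x4a, mem[0x14]=0xc2, mem[0x0e]=0x4a, mem[0x07]=0x5e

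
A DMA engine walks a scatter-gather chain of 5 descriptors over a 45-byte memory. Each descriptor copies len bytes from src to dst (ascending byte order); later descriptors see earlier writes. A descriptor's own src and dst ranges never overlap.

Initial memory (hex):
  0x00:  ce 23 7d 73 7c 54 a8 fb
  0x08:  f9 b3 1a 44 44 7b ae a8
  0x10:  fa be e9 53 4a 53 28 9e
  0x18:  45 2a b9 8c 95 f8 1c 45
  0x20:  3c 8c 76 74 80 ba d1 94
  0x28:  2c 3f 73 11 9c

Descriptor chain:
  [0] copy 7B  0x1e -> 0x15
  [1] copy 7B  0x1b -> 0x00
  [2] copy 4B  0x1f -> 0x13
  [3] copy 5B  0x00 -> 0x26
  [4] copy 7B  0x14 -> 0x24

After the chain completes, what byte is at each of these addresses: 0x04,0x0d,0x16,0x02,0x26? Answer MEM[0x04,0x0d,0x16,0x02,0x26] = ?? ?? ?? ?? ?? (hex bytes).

MEM[0x04,0x0d,0x16,0x02,0x26] = 45 7b 76 f8 76

D0: mem[0x15..0x1b] <- [1c 45 3c 8c 76 74 80]
D1: mem[0x00..0x06] <- [80 95 f8 1c 45 3c 8c]
D2: mem[0x13..0x16] <- [45 3c 8c 76]
D3: mem[0x26..0x2a] <- [80 95 f8 1c 45]
D4: mem[0x24..0x2a] <- [3c 8c 76 3c 8c 76 74]
query mem[0x04]=0x45, mem[0x0d]=0x7b, mem[0x16]=0x76, mem[0x02]=0xf8, mem[0x26]=0x76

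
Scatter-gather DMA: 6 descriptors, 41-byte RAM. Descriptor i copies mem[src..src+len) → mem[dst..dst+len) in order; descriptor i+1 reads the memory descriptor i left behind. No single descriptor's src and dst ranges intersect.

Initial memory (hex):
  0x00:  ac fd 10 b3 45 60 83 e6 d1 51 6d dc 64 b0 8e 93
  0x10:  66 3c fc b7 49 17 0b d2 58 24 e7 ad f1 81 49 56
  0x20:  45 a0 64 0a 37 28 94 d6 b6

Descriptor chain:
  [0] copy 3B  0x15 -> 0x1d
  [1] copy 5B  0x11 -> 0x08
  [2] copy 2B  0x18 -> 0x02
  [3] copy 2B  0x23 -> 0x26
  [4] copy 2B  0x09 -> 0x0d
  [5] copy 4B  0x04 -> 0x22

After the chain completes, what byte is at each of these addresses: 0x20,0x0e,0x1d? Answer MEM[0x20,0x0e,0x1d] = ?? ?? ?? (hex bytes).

[0] 0x15->0x1d len=3 : 17 0b d2
[1] 0x11->0x08 len=5 : 3c fc b7 49 17
[2] 0x18->0x02 len=2 : 58 24
[3] 0x23->0x26 len=2 : 0a 37
[4] 0x09->0x0d len=2 : fc b7
[5] 0x04->0x22 len=4 : 45 60 83 e6
query mem[0x20]=0x45, mem[0x0e]=0xb7, mem[0x1d]=0x17

MEM[0x20,0x0e,0x1d] = 45 b7 17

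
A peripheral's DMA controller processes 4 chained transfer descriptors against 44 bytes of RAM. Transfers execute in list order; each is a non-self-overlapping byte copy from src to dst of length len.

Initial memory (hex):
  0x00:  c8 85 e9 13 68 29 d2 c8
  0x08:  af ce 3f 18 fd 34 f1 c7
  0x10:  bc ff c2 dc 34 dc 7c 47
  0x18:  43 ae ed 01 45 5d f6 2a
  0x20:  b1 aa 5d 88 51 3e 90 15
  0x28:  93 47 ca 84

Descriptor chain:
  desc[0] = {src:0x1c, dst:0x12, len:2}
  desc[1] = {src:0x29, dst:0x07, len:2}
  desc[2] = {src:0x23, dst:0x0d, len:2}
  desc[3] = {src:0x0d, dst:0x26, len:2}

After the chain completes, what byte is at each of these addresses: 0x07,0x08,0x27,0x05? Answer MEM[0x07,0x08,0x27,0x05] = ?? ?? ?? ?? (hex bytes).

D0: mem[0x12..0x13] <- [45 5d]
D1: mem[0x07..0x08] <- [47 ca]
D2: mem[0x0d..0x0e] <- [88 51]
D3: mem[0x26..0x27] <- [88 51]
query mem[0x07]=0x47, mem[0x08]=0xca, mem[0x27]=0x51, mem[0x05]=0x29

MEM[0x07,0x08,0x27,0x05] = 47 ca 51 29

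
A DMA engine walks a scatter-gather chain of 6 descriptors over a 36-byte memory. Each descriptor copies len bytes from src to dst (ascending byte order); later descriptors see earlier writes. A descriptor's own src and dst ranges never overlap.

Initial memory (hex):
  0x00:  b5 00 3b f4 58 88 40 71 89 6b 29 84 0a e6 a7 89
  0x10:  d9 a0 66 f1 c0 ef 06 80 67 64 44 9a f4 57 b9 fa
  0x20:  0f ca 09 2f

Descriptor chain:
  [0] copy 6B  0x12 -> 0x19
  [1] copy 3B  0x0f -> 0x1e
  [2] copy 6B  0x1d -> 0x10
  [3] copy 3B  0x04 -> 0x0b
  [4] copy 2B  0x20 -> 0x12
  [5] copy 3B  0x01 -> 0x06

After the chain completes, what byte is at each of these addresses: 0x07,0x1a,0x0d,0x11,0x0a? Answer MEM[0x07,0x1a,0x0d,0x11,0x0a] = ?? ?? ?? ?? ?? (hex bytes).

  after D0: wrote 6B at 0x19 = 66f1c0ef0680
  after D1: wrote 3B at 0x1e = 89d9a0
  after D2: wrote 6B at 0x10 = 0689d9a0ca09
  after D3: wrote 3B at 0x0b = 588840
  after D4: wrote 2B at 0x12 = a0ca
  after D5: wrote 3B at 0x06 = 003bf4
query mem[0x07]=0x3b, mem[0x1a]=0xf1, mem[0x0d]=0x40, mem[0x11]=0x89, mem[0x0a]=0x29

MEM[0x07,0x1a,0x0d,0x11,0x0a] = 3b f1 40 89 29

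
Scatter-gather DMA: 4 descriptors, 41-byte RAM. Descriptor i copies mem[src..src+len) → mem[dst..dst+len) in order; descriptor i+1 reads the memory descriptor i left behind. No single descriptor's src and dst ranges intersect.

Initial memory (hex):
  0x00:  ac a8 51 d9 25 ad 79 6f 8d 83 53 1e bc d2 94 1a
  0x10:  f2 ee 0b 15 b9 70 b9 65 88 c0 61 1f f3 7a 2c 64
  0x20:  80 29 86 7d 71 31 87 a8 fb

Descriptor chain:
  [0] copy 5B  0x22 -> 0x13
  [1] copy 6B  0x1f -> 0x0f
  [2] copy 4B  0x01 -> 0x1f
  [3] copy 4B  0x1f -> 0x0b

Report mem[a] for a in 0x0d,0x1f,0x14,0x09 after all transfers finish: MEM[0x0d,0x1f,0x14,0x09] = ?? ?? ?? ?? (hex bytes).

[0] 0x22->0x13 len=5 : 86 7d 71 31 87
[1] 0x1f->0x0f len=6 : 64 80 29 86 7d 71
[2] 0x01->0x1f len=4 : a8 51 d9 25
[3] 0x1f->0x0b len=4 : a8 51 d9 25
query mem[0x0d]=0xd9, mem[0x1f]=0xa8, mem[0x14]=0x71, mem[0x09]=0x83

MEM[0x0d,0x1f,0x14,0x09] = d9 a8 71 83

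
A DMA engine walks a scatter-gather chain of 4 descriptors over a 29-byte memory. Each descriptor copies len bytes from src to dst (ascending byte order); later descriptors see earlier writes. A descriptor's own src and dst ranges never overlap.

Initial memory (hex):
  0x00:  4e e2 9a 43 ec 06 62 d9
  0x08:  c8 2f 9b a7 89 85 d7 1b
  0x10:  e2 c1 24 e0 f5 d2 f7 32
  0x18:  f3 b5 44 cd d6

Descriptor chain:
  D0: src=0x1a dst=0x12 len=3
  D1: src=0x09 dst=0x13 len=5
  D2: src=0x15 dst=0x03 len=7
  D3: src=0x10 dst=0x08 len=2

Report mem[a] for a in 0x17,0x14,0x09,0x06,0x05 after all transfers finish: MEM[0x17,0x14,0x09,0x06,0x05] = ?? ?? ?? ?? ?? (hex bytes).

MEM[0x17,0x14,0x09,0x06,0x05] = 85 9b c1 f3 85

[0] 0x1a->0x12 len=3 : 44 cd d6
[1] 0x09->0x13 len=5 : 2f 9b a7 89 85
[2] 0x15->0x03 len=7 : a7 89 85 f3 b5 44 cd
[3] 0x10->0x08 len=2 : e2 c1
query mem[0x17]=0x85, mem[0x14]=0x9b, mem[0x09]=0xc1, mem[0x06]=0xf3, mem[0x05]=0x85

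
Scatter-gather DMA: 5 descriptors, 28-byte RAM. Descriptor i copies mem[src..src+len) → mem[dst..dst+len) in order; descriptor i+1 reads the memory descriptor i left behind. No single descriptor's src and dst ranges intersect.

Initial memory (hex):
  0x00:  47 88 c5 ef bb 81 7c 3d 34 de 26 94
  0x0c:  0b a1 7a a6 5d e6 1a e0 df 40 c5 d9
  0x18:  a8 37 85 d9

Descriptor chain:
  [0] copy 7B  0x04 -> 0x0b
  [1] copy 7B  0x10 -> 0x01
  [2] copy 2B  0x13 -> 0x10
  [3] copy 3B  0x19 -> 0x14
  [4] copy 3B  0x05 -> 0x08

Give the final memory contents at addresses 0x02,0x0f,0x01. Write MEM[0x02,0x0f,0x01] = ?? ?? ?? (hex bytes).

MEM[0x02,0x0f,0x01] = 26 34 de

[0] 0x04->0x0b len=7 : bb 81 7c 3d 34 de 26
[1] 0x10->0x01 len=7 : de 26 1a e0 df 40 c5
[2] 0x13->0x10 len=2 : e0 df
[3] 0x19->0x14 len=3 : 37 85 d9
[4] 0x05->0x08 len=3 : df 40 c5
query mem[0x02]=0x26, mem[0x0f]=0x34, mem[0x01]=0xde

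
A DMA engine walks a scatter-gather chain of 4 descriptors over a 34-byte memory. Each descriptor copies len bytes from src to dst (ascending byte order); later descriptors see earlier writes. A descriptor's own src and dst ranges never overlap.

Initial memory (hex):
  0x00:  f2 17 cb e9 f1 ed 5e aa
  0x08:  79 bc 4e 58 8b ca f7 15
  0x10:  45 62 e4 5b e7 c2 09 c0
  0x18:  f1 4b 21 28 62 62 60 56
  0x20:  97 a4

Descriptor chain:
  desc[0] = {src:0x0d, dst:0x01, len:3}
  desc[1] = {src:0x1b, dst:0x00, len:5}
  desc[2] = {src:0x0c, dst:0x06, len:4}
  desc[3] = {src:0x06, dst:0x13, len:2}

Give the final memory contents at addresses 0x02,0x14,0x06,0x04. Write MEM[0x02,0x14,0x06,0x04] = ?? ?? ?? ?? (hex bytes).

  after D0: wrote 3B at 0x01 = caf715
  after D1: wrote 5B at 0x00 = 2862626056
  after D2: wrote 4B at 0x06 = 8bcaf715
  after D3: wrote 2B at 0x13 = 8bca
query mem[0x02]=0x62, mem[0x14]=0xca, mem[0x06]=0x8b, mem[0x04]=0x56

MEM[0x02,0x14,0x06,0x04] = 62 ca 8b 56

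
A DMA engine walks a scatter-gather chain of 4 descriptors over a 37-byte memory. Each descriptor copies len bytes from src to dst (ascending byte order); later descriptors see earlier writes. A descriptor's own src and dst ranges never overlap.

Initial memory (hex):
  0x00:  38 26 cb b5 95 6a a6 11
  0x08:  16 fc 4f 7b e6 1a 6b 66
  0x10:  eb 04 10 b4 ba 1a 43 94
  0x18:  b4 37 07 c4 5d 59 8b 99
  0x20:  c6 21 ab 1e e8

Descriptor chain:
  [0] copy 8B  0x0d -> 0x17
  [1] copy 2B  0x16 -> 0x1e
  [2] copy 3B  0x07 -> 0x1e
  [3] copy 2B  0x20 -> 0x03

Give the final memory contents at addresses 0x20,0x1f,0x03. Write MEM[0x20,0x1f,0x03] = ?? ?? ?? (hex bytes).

MEM[0x20,0x1f,0x03] = fc 16 fc

D0: mem[0x17..0x1e] <- [1a 6b 66 eb 04 10 b4 ba]
D1: mem[0x1e..0x1f] <- [43 1a]
D2: mem[0x1e..0x20] <- [11 16 fc]
D3: mem[0x03..0x04] <- [fc 21]
query mem[0x20]=0xfc, mem[0x1f]=0x16, mem[0x03]=0xfc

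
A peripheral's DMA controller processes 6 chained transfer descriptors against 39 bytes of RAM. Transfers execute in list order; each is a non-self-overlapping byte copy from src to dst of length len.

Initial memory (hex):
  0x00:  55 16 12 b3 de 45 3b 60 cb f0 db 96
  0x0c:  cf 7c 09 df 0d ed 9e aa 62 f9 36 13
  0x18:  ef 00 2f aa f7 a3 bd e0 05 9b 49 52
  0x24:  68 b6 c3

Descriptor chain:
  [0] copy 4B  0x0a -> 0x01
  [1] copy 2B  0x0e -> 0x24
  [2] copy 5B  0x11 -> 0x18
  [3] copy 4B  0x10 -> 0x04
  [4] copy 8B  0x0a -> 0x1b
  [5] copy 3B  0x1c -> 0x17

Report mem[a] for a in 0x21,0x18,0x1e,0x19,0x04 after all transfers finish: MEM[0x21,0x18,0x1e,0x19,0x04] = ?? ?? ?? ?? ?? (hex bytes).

MEM[0x21,0x18,0x1e,0x19,0x04] = 0d cf 7c 7c 0d

[0] 0x0a->0x01 len=4 : db 96 cf 7c
[1] 0x0e->0x24 len=2 : 09 df
[2] 0x11->0x18 len=5 : ed 9e aa 62 f9
[3] 0x10->0x04 len=4 : 0d ed 9e aa
[4] 0x0a->0x1b len=8 : db 96 cf 7c 09 df 0d ed
[5] 0x1c->0x17 len=3 : 96 cf 7c
query mem[0x21]=0x0d, mem[0x18]=0xcf, mem[0x1e]=0x7c, mem[0x19]=0x7c, mem[0x04]=0x0d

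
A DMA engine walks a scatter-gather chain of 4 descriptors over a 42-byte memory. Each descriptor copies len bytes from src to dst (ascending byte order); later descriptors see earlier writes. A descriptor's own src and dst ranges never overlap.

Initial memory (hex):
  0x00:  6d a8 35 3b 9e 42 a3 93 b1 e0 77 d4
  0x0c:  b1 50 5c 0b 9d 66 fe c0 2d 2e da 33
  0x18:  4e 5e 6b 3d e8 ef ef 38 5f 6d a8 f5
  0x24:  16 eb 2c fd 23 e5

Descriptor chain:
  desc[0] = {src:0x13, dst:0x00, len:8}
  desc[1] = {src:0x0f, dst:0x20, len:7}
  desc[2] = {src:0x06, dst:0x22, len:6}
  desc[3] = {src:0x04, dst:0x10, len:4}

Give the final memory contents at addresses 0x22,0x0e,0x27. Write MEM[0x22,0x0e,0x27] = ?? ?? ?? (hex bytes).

MEM[0x22,0x0e,0x27] = 5e 5c d4

  after D0: wrote 8B at 0x00 = c02d2eda334e5e6b
  after D1: wrote 7B at 0x20 = 0b9d66fec02d2e
  after D2: wrote 6B at 0x22 = 5e6bb1e077d4
  after D3: wrote 4B at 0x10 = 334e5e6b
query mem[0x22]=0x5e, mem[0x0e]=0x5c, mem[0x27]=0xd4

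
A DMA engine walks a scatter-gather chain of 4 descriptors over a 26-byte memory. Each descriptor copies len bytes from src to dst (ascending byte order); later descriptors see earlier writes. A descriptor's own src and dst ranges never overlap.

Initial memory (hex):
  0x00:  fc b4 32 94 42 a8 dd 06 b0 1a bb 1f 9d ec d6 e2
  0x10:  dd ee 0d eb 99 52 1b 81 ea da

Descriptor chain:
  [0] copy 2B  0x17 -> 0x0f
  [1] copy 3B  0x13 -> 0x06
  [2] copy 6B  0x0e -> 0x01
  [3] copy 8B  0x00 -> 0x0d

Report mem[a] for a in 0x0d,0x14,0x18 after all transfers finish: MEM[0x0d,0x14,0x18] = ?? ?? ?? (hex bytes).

MEM[0x0d,0x14,0x18] = fc 99 ea

#0 dst[0x0f+2] := {0x81,0xea}
#1 dst[0x06+3] := {0xeb,0x99,0x52}
#2 dst[0x01+6] := {0xd6,0x81,0xea,0xee,0x0d,0xeb}
#3 dst[0x0d+8] := {0xfc,0xd6,0x81,0xea,0xee,0x0d,0xeb,0x99}
query mem[0x0d]=0xfc, mem[0x14]=0x99, mem[0x18]=0xea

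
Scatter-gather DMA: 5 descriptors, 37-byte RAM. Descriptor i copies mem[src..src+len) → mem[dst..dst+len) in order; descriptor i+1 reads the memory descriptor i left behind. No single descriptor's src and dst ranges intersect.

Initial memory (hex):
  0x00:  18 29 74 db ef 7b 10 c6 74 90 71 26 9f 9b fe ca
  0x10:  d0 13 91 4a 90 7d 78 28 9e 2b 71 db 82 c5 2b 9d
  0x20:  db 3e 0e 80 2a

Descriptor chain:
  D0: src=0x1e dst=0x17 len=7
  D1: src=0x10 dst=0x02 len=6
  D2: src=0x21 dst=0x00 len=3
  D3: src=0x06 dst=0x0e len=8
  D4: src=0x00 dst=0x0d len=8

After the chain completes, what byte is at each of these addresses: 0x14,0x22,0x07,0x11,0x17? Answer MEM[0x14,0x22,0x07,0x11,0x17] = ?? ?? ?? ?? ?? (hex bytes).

[0] 0x1e->0x17 len=7 : 2b 9d db 3e 0e 80 2a
[1] 0x10->0x02 len=6 : d0 13 91 4a 90 7d
[2] 0x21->0x00 len=3 : 3e 0e 80
[3] 0x06->0x0e len=8 : 90 7d 74 90 71 26 9f 9b
[4] 0x00->0x0d len=8 : 3e 0e 80 13 91 4a 90 7d
query mem[0x14]=0x7d, mem[0x22]=0x0e, mem[0x07]=0x7d, mem[0x11]=0x91, mem[0x17]=0x2b

MEM[0x14,0x22,0x07,0x11,0x17] = 7d 0e 7d 91 2b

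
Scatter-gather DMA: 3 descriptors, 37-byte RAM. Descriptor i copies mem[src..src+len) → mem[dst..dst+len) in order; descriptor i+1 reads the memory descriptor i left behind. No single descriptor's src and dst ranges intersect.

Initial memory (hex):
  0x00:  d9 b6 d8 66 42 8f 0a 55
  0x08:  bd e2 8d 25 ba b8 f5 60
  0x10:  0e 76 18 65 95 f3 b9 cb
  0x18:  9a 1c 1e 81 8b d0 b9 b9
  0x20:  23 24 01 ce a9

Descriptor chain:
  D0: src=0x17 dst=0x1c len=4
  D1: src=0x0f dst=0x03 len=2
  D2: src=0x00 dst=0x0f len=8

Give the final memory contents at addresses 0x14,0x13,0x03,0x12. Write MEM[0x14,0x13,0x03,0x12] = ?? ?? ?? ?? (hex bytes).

[0] 0x17->0x1c len=4 : cb 9a 1c 1e
[1] 0x0f->0x03 len=2 : 60 0e
[2] 0x00->0x0f len=8 : d9 b6 d8 60 0e 8f 0a 55
query mem[0x14]=0x8f, mem[0x13]=0x0e, mem[0x03]=0x60, mem[0x12]=0x60

MEM[0x14,0x13,0x03,0x12] = 8f 0e 60 60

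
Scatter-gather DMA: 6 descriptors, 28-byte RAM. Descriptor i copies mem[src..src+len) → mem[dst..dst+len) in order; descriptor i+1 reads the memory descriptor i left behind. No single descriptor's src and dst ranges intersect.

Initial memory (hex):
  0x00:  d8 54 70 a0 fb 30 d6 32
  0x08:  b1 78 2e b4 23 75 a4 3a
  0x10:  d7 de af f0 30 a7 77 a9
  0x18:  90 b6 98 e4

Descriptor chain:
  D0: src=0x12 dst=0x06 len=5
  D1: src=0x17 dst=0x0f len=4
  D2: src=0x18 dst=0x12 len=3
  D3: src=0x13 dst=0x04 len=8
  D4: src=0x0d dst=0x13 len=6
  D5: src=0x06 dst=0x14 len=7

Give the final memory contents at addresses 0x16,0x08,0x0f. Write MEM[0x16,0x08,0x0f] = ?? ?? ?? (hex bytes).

#0 dst[0x06+5] := {0xaf,0xf0,0x30,0xa7,0x77}
#1 dst[0x0f+4] := {0xa9,0x90,0xb6,0x98}
#2 dst[0x12+3] := {0x90,0xb6,0x98}
#3 dst[0x04+8] := {0xb6,0x98,0xa7,0x77,0xa9,0x90,0xb6,0x98}
#4 dst[0x13+6] := {0x75,0xa4,0xa9,0x90,0xb6,0x90}
#5 dst[0x14+7] := {0xa7,0x77,0xa9,0x90,0xb6,0x98,0x23}
query mem[0x16]=0xa9, mem[0x08]=0xa9, mem[0x0f]=0xa9

MEM[0x16,0x08,0x0f] = a9 a9 a9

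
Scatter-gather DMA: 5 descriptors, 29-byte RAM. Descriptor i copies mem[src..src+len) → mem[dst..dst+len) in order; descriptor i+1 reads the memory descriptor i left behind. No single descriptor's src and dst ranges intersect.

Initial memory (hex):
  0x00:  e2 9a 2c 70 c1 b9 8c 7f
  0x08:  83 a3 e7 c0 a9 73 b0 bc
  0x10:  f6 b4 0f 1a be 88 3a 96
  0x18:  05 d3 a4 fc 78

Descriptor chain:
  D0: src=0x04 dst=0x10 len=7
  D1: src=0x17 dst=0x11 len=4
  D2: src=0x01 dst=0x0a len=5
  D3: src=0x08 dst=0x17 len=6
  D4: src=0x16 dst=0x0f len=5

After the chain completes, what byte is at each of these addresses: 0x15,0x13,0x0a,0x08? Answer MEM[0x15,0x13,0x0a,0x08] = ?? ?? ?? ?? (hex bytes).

#0 dst[0x10+7] := {0xc1,0xb9,0x8c,0x7f,0x83,0xa3,0xe7}
#1 dst[0x11+4] := {0x96,0x05,0xd3,0xa4}
#2 dst[0x0a+5] := {0x9a,0x2c,0x70,0xc1,0xb9}
#3 dst[0x17+6] := {0x83,0xa3,0x9a,0x2c,0x70,0xc1}
#4 dst[0x0f+5] := {0xe7,0x83,0xa3,0x9a,0x2c}
query mem[0x15]=0xa3, mem[0x13]=0x2c, mem[0x0a]=0x9a, mem[0x08]=0x83

MEM[0x15,0x13,0x0a,0x08] = a3 2c 9a 83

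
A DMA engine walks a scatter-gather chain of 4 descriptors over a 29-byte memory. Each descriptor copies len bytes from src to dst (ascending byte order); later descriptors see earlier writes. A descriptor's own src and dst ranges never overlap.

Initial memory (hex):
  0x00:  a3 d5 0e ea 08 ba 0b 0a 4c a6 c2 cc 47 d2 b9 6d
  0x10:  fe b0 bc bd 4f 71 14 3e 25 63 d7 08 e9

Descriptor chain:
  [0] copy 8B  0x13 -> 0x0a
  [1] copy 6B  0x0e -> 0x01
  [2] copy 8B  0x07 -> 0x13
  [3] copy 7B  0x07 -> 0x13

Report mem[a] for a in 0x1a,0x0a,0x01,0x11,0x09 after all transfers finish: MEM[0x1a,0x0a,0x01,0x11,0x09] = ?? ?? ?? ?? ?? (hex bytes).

  after D0: wrote 8B at 0x0a = bd4f71143e2563d7
  after D1: wrote 6B at 0x01 = 3e2563d7bcbd
  after D2: wrote 8B at 0x13 = 0a4ca6bd4f71143e
  after D3: wrote 7B at 0x13 = 0a4ca6bd4f7114
query mem[0x1a]=0x3e, mem[0x0a]=0xbd, mem[0x01]=0x3e, mem[0x11]=0xd7, mem[0x09]=0xa6

MEM[0x1a,0x0a,0x01,0x11,0x09] = 3e bd 3e d7 a6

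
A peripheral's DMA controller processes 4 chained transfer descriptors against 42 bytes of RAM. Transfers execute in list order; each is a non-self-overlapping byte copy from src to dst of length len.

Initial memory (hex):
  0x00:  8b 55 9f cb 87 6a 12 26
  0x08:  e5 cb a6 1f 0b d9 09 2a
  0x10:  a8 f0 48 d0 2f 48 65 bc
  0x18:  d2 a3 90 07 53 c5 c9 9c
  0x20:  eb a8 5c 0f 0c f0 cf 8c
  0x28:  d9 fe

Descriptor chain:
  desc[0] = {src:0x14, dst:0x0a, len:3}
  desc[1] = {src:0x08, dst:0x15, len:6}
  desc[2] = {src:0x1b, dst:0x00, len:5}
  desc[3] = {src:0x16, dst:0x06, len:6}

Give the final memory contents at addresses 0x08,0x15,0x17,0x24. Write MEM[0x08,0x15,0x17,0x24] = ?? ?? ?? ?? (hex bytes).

[0] 0x14->0x0a len=3 : 2f 48 65
[1] 0x08->0x15 len=6 : e5 cb 2f 48 65 d9
[2] 0x1b->0x00 len=5 : 07 53 c5 c9 9c
[3] 0x16->0x06 len=6 : cb 2f 48 65 d9 07
query mem[0x08]=0x48, mem[0x15]=0xe5, mem[0x17]=0x2f, mem[0x24]=0x0c

MEM[0x08,0x15,0x17,0x24] = 48 e5 2f 0c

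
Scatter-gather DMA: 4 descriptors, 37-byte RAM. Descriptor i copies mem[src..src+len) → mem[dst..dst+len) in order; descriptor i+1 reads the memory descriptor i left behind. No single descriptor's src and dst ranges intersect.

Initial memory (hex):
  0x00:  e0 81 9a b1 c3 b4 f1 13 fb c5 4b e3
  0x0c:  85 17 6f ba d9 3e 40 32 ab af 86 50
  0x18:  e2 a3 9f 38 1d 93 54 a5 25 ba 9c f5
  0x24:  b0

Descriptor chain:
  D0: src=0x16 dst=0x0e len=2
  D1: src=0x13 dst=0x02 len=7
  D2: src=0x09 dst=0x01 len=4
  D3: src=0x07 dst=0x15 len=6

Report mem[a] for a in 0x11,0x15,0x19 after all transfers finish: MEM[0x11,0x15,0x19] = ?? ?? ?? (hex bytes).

  after D0: wrote 2B at 0x0e = 8650
  after D1: wrote 7B at 0x02 = 32abaf8650e2a3
  after D2: wrote 4B at 0x01 = c54be385
  after D3: wrote 6B at 0x15 = e2a3c54be385
query mem[0x11]=0x3e, mem[0x15]=0xe2, mem[0x19]=0xe3

MEM[0x11,0x15,0x19] = 3e e2 e3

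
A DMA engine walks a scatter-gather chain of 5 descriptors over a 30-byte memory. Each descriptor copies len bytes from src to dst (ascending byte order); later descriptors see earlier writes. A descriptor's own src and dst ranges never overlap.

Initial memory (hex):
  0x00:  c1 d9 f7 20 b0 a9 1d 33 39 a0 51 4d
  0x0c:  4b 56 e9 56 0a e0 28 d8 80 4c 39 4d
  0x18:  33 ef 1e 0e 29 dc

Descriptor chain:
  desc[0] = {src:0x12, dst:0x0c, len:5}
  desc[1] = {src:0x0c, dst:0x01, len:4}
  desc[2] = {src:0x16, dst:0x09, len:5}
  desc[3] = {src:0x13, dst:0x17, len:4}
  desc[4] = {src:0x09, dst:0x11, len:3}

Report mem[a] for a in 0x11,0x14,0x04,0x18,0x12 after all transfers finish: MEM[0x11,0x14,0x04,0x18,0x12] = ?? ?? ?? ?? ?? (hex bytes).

  after D0: wrote 5B at 0x0c = 28d8804c39
  after D1: wrote 4B at 0x01 = 28d8804c
  after D2: wrote 5B at 0x09 = 394d33ef1e
  after D3: wrote 4B at 0x17 = d8804c39
  after D4: wrote 3B at 0x11 = 394d33
query mem[0x11]=0x39, mem[0x14]=0x80, mem[0x04]=0x4c, mem[0x18]=0x80, mem[0x12]=0x4d

MEM[0x11,0x14,0x04,0x18,0x12] = 39 80 4c 80 4d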